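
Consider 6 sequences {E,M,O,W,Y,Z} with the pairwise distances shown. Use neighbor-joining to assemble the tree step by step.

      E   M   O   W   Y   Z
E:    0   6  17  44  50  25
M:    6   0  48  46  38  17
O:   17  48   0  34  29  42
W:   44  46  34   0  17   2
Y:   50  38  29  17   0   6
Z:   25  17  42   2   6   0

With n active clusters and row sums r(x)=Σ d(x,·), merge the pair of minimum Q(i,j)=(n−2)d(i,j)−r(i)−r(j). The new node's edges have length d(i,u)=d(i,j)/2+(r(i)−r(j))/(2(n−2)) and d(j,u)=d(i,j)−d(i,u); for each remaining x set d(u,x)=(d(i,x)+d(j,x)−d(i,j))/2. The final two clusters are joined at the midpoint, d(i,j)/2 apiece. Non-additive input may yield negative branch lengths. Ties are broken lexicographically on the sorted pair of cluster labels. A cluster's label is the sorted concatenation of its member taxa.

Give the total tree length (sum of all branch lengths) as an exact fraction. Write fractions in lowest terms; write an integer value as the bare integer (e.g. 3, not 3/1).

62

1. join E+M (d=6, Q=-273) ⇒ EM; edges |E|=11/8, |M|=37/8
  updated: d(EM,O)=59/2, d(EM,W)=42, d(EM,Y)=41, d(EM,Z)=18
2. join EM+O (d=59/2, Q=-353/2) ⇒ EMO; edges |EM|=169/12, |O|=185/12
  updated: d(EMO,W)=93/4, d(EMO,Y)=81/4, d(EMO,Z)=61/4
3. join EMO+Y (d=81/4, Q=-123/2) ⇒ EMOY; edges |EMO|=14, |Y|=25/4
  updated: d(EMOY,W)=10, d(EMOY,Z)=1/2
4. join EMOY+W (d=10, Q=-25/2) ⇒ EMOWY; edges |EMOY|=17/4, |W|=23/4
  updated: d(EMOWY,Z)=-15/4
5. join EMOWY+Z (d=-15/4) ⇒ EMOWYZ; edges |EMOWY|=-15/8, |Z|=-15/8
final tree: (((((E:11/8,M:37/8):169/12,O:185/12):14,Y:25/4):17/4,W:23/4):-15/8,Z:-15/8)
total length: 62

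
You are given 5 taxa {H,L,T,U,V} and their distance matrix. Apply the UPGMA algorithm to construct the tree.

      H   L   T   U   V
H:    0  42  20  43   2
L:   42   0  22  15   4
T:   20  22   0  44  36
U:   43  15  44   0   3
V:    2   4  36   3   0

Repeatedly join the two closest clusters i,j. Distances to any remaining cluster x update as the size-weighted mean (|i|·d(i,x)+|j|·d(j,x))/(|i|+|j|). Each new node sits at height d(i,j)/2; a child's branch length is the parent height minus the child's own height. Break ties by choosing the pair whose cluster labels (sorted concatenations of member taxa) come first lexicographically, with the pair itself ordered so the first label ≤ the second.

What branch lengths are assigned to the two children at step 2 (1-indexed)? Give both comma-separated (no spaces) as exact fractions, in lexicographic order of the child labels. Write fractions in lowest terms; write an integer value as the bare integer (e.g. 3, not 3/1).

iteration 1: select H,V (d=2); attach at lengths (1, 1); label the merged cluster HV
  updated: d(HV,L)=23, d(HV,T)=28, d(HV,U)=23
iteration 2: select L,U (d=15); attach at lengths (15/2, 15/2); label the merged cluster LU
  updated: d(HV,LU)=23, d(LU,T)=33
iteration 3: select HV,LU (d=23); attach at lengths (21/2, 4); label the merged cluster HLUV
  updated: d(HLUV,T)=61/2
iteration 4: select HLUV,T (d=61/2); attach at lengths (15/4, 61/4); label the merged cluster HLTUV
final tree: (((H:1,V:1):21/2,(L:15/2,U:15/2):4):15/4,T:61/4)
total length: 101/2

15/2,15/2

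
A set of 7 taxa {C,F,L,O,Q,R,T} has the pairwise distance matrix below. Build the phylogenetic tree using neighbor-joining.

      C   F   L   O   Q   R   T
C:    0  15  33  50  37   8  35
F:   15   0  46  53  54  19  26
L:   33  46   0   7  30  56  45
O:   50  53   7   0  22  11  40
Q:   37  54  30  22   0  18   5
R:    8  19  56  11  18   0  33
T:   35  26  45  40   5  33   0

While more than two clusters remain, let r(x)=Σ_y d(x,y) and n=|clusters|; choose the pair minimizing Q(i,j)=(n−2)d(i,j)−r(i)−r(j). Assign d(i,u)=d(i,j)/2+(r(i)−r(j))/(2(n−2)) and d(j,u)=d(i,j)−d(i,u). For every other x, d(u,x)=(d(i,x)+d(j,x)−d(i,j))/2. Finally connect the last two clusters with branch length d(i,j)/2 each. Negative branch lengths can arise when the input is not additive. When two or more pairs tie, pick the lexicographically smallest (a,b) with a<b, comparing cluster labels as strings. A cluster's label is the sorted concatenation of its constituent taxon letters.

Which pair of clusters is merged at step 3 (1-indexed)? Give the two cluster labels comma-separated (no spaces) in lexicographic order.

LO,QT

iteration 1: select L,O (d=7, Q=-365); attach at lengths (69/10, 1/10); label the merged cluster LO
  updated: d(C,LO)=38, d(F,LO)=46, d(LO,Q)=45/2, d(LO,R)=30, d(LO,T)=39
iteration 2: select Q,T (d=5, Q=-509/2); attach at lengths (37/16, 43/16); label the merged cluster QT
  updated: d(C,QT)=67/2, d(F,QT)=75/2, d(LO,QT)=113/4, d(QT,R)=23
iteration 3: select LO,QT (d=113/4, Q=-719/4); attach at lengths (419/24, 259/24); label the merged cluster LOQT
  updated: d(C,LOQT)=173/8, d(F,LOQT)=221/8, d(LOQT,R)=99/8
iteration 4: select C,F (d=15, Q=-305/4); attach at lengths (13/4, 47/4); label the merged cluster CF
  updated: d(CF,LOQT)=137/8, d(CF,R)=6
iteration 5: select CF,LOQT (d=137/8, Q=-71/2); attach at lengths (43/8, 47/4); label the merged cluster CFLOQT
  updated: d(CFLOQT,R)=5/8
iteration 6: select CFLOQT,R (d=5/8); attach at lengths (5/16, 5/16); label the merged cluster CFLOQRT
final tree: (((C:13/4,F:47/4):43/8,((L:69/10,O:1/10):419/24,(Q:37/16,T:43/16):259/24):47/4):5/16,R:5/16)
total length: 73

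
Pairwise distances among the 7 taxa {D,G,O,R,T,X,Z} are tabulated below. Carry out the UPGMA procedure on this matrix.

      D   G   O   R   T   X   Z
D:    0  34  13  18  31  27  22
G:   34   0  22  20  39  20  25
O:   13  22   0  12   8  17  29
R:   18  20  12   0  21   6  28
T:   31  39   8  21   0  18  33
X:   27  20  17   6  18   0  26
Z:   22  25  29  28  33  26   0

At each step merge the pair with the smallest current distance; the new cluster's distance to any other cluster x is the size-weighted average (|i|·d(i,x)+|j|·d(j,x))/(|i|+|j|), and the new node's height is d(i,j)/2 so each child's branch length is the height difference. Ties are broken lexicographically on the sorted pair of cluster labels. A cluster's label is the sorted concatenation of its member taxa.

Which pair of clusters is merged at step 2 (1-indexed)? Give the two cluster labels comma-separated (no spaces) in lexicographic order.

O,T

iteration 1: select R,X (d=6); attach at lengths (3, 3); label the merged cluster RX
  updated: d(D,RX)=45/2, d(G,RX)=20, d(O,RX)=29/2, d(RX,T)=39/2, d(RX,Z)=27
iteration 2: select O,T (d=8); attach at lengths (4, 4); label the merged cluster OT
  updated: d(D,OT)=22, d(G,OT)=61/2, d(OT,RX)=17, d(OT,Z)=31
iteration 3: select OT,RX (d=17); attach at lengths (9/2, 11/2); label the merged cluster ORTX
  updated: d(D,ORTX)=89/4, d(G,ORTX)=101/4, d(ORTX,Z)=29
iteration 4: select D,Z (d=22); attach at lengths (11, 11); label the merged cluster DZ
  updated: d(DZ,G)=59/2, d(DZ,ORTX)=205/8
iteration 5: select G,ORTX (d=101/4); attach at lengths (101/8, 33/8); label the merged cluster GORTX
  updated: d(DZ,GORTX)=132/5
iteration 6: select DZ,GORTX (d=132/5); attach at lengths (11/5, 23/40); label the merged cluster DGORTXZ
final tree: ((D:11,Z:11):11/5,(G:101/8,((O:4,T:4):9/2,(R:3,X:3):11/2):33/8):23/40)
total length: 2621/40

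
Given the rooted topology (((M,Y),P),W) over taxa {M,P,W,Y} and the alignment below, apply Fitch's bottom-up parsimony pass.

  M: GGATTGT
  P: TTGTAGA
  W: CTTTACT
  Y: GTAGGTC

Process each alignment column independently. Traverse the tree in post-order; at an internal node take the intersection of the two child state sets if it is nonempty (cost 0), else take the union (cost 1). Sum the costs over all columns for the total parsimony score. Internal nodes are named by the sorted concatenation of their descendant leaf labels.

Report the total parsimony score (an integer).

[col 0] MY: children M:{G}, Y:{G} ∩→ {G}; cost 0
[col 0] MPY: children MY:{G}, P:{T} ∪→ {G,T}; cost 1
[col 0] MPWY: children MPY:{G,T}, W:{C} ∪→ {C,G,T}; cost 1
[col 1] MY: children M:{G}, Y:{T} ∪→ {G,T}; cost 1
[col 1] MPY: children MY:{G,T}, P:{T} ∩→ {T}; cost 0
[col 1] MPWY: children MPY:{T}, W:{T} ∩→ {T}; cost 0
[col 2] MY: children M:{A}, Y:{A} ∩→ {A}; cost 0
[col 2] MPY: children MY:{A}, P:{G} ∪→ {A,G}; cost 1
[col 2] MPWY: children MPY:{A,G}, W:{T} ∪→ {A,G,T}; cost 1
[col 3] MY: children M:{T}, Y:{G} ∪→ {G,T}; cost 1
[col 3] MPY: children MY:{G,T}, P:{T} ∩→ {T}; cost 0
[col 3] MPWY: children MPY:{T}, W:{T} ∩→ {T}; cost 0
[col 4] MY: children M:{T}, Y:{G} ∪→ {G,T}; cost 1
[col 4] MPY: children MY:{G,T}, P:{A} ∪→ {A,G,T}; cost 1
[col 4] MPWY: children MPY:{A,G,T}, W:{A} ∩→ {A}; cost 0
[col 5] MY: children M:{G}, Y:{T} ∪→ {G,T}; cost 1
[col 5] MPY: children MY:{G,T}, P:{G} ∩→ {G}; cost 0
[col 5] MPWY: children MPY:{G}, W:{C} ∪→ {C,G}; cost 1
[col 6] MY: children M:{T}, Y:{C} ∪→ {C,T}; cost 1
[col 6] MPY: children MY:{C,T}, P:{A} ∪→ {A,C,T}; cost 1
[col 6] MPWY: children MPY:{A,C,T}, W:{T} ∩→ {T}; cost 0
per-site changes: [2, 1, 2, 1, 2, 2, 2]; total = 12

12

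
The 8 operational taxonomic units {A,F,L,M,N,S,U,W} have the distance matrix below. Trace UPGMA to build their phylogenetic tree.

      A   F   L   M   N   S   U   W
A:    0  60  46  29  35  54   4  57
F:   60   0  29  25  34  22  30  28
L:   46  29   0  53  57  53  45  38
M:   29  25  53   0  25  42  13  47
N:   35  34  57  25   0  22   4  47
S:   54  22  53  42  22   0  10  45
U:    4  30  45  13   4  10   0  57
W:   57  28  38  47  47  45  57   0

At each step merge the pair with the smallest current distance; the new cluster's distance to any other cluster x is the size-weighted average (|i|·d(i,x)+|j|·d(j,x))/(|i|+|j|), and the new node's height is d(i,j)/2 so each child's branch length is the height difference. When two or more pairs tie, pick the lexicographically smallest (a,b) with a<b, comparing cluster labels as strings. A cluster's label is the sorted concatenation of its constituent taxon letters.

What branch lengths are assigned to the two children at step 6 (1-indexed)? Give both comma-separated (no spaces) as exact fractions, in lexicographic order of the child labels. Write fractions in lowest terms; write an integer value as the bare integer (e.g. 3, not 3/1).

step 1: merge (A,U) at d=4; branch lengths A→2, U→2; new cluster AU
  updated: d(AU,F)=45, d(AU,L)=91/2, d(AU,M)=21, d(AU,N)=39/2, d(AU,S)=32, d(AU,W)=57
step 2: merge (AU,N) at d=39/2; branch lengths AU→31/4, N→39/4; new cluster ANU
  updated: d(ANU,F)=124/3, d(ANU,L)=148/3, d(ANU,M)=67/3, d(ANU,S)=86/3, d(ANU,W)=161/3
step 3: merge (F,S) at d=22; branch lengths F→11, S→11; new cluster FS
  updated: d(ANU,FS)=35, d(FS,L)=41, d(FS,M)=67/2, d(FS,W)=73/2
step 4: merge (ANU,M) at d=67/3; branch lengths ANU→17/12, M→67/6; new cluster AMNU
  updated: d(AMNU,FS)=277/8, d(AMNU,L)=201/4, d(AMNU,W)=52
step 5: merge (AMNU,FS) at d=277/8; branch lengths AMNU→295/48, FS→101/16; new cluster AFMNSU
  updated: d(AFMNSU,L)=283/6, d(AFMNSU,W)=281/6
step 6: merge (L,W) at d=38; branch lengths L→19, W→19; new cluster LW
  updated: d(AFMNSU,LW)=47
step 7: merge (AFMNSU,LW) at d=47; branch lengths AFMNSU→99/16, LW→9/2; new cluster AFLMNSUW
final tree: (((((A:2,U:2):31/4,N:39/4):17/12,M:67/6):295/48,(F:11,S:11):101/16):99/16,(L:19,W:19):9/2)
total length: 5627/48

19,19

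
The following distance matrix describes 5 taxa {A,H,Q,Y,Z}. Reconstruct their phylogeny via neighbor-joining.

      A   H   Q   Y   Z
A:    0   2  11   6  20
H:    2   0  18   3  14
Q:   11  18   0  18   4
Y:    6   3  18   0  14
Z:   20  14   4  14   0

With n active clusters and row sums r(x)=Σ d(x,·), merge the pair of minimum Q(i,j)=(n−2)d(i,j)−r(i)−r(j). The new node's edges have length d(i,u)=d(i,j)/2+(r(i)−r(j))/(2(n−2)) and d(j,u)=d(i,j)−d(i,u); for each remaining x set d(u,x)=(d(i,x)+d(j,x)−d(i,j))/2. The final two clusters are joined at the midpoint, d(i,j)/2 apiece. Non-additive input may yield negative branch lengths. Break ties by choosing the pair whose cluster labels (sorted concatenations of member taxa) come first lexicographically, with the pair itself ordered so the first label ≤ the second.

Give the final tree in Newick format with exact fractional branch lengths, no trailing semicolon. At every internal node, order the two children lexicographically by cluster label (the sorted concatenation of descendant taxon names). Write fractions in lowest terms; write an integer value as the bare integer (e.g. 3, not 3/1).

(((A:13/8,H:3/8):9/8,(Q:11/6,Z:13/6):93/8):19/16,Y:19/16)

step 1: merge (Q,Z) at d=4, Q=-91; branch lengths Q→11/6, Z→13/6; new cluster QZ
  updated: d(A,QZ)=27/2, d(H,QZ)=14, d(QZ,Y)=14
step 2: merge (A,H) at d=2, Q=-73/2; branch lengths A→13/8, H→3/8; new cluster AH
  updated: d(AH,QZ)=51/4, d(AH,Y)=7/2
step 3: merge (AH,QZ) at d=51/4, Q=-121/4; branch lengths AH→9/8, QZ→93/8; new cluster AHQZ
  updated: d(AHQZ,Y)=19/8
step 4: merge (AHQZ,Y) at d=19/8; branch lengths AHQZ→19/16, Y→19/16; new cluster AHQYZ
final tree: (((A:13/8,H:3/8):9/8,(Q:11/6,Z:13/6):93/8):19/16,Y:19/16)
total length: 169/8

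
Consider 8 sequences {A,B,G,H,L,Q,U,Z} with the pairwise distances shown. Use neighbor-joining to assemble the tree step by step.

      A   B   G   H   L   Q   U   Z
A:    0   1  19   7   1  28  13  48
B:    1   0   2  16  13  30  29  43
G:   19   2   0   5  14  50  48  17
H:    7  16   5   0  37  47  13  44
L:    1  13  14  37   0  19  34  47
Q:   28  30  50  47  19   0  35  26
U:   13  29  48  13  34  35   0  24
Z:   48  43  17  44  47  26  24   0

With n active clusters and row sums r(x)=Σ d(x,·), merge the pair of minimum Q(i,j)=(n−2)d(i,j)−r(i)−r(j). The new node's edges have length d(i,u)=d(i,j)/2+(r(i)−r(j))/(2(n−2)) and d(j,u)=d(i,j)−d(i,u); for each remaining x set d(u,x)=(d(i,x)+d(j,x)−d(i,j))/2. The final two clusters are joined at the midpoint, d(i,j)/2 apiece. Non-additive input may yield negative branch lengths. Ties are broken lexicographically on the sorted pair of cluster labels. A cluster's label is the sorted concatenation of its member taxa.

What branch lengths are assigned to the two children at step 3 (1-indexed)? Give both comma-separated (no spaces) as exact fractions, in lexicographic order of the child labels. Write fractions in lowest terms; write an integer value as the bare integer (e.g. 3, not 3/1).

13/16,67/16

iteration 1: select Q,Z (d=26, Q=-328); attach at lengths (71/6, 85/6); label the merged cluster QZ
  updated: d(A,QZ)=25, d(B,QZ)=47/2, d(G,QZ)=41/2, d(H,QZ)=65/2, d(L,QZ)=20, d(QZ,U)=33/2
iteration 2: select QZ,U (d=33/2, Q=-209); attach at lengths (67/10, 49/5); label the merged cluster QUZ
  updated: d(A,QUZ)=43/4, d(B,QUZ)=18, d(G,QUZ)=26, d(H,QUZ)=29/2, d(L,QUZ)=75/4
iteration 3: select G,H (d=5, Q=-251/2); attach at lengths (13/16, 67/16); label the merged cluster GH
  updated: d(A,GH)=21/2, d(B,GH)=13/2, d(GH,L)=23, d(GH,QUZ)=71/4
iteration 4: select B,GH (d=13/2, Q=-307/4); attach at lengths (1/24, 155/24); label the merged cluster BGH
  updated: d(A,BGH)=5/2, d(BGH,L)=59/4, d(BGH,QUZ)=117/8
iteration 5: select A,L (d=1, Q=-187/4); attach at lengths (-73/16, 89/16); label the merged cluster AL
  updated: d(AL,BGH)=65/8, d(AL,QUZ)=57/4
iteration 6: select AL,BGH (d=65/8, Q=-37); attach at lengths (31/8, 17/4); label the merged cluster ABGHL
  updated: d(ABGHL,QUZ)=83/8
iteration 7: select ABGHL,QUZ (d=83/8); attach at lengths (83/16, 83/16); label the merged cluster ABGHLQUZ
final tree: (((A:-73/16,L:89/16):31/8,(B:1/24,(G:13/16,H:67/16):155/24):17/4):83/16,((Q:71/6,Z:85/6):67/10,U:49/5):83/16)
total length: 147/2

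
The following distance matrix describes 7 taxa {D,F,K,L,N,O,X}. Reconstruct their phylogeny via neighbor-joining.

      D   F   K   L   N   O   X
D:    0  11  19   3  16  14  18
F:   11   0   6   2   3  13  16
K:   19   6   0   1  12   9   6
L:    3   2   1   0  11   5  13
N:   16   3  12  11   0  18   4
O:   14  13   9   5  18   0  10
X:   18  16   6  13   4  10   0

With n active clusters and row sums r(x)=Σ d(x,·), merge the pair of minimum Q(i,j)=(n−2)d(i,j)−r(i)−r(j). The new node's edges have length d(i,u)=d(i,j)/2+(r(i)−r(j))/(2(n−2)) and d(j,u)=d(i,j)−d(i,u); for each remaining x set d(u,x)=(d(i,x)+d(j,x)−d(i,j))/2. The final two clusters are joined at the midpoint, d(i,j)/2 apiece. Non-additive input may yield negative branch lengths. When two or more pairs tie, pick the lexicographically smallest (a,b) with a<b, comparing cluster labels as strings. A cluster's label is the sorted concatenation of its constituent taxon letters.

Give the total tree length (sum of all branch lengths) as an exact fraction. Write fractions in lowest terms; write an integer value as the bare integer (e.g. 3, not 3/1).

439/16

1. join N+X (d=4, Q=-111) ⇒ NX; edges |N|=17/10, |X|=23/10
  updated: d(D,NX)=15, d(F,NX)=15/2, d(K,NX)=7, d(L,NX)=10, d(NX,O)=12
2. join D+L (d=3, Q=-71) ⇒ DL; edges |D|=53/8, |L|=-29/8
  updated: d(DL,F)=5, d(DL,K)=17/2, d(DL,NX)=11, d(DL,O)=8
3. join DL+O (d=8, Q=-101/2) ⇒ DLO; edges |DL|=29/12, |O|=67/12
  updated: d(DLO,F)=5, d(DLO,K)=19/4, d(DLO,NX)=15/2
4. join DLO+F (d=5, Q=-103/4) ⇒ DFLO; edges |DLO|=35/16, |F|=45/16
  updated: d(DFLO,K)=23/8, d(DFLO,NX)=5
5. join DFLO+K (d=23/8, Q=-119/8) ⇒ DFKLO; edges |DFLO|=7/16, |K|=39/16
  updated: d(DFKLO,NX)=73/16
6. join DFKLO+NX (d=73/16) ⇒ DFKLNOX; edges |DFKLO|=73/32, |NX|=73/32
final tree: (((((D:53/8,L:-29/8):29/12,O:67/12):35/16,F:45/16):7/16,K:39/16):73/32,(N:17/10,X:23/10):73/32)
total length: 439/16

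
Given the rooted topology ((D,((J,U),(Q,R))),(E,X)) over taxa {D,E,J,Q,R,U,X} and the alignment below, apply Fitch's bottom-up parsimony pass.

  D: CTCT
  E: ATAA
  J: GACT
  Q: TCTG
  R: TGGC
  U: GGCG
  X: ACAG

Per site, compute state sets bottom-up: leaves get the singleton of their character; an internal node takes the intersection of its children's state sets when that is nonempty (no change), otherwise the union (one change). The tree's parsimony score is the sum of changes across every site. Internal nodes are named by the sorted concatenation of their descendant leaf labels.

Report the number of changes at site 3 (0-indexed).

4

site 0, node JU: J={G} ∩ U={G} → {G} (+0)
site 0, node QR: Q={T} ∩ R={T} → {T} (+0)
site 0, node JQRU: JU={G} ∪ QR={T} → {G,T} (+1)
site 0, node DJQRU: D={C} ∪ JQRU={G,T} → {C,G,T} (+1)
site 0, node EX: E={A} ∩ X={A} → {A} (+0)
site 0, node DEJQRUX: DJQRU={C,G,T} ∪ EX={A} → {A,C,G,T} (+1)
site 1, node JU: J={A} ∪ U={G} → {A,G} (+1)
site 1, node QR: Q={C} ∪ R={G} → {C,G} (+1)
site 1, node JQRU: JU={A,G} ∩ QR={C,G} → {G} (+0)
site 1, node DJQRU: D={T} ∪ JQRU={G} → {G,T} (+1)
site 1, node EX: E={T} ∪ X={C} → {C,T} (+1)
site 1, node DEJQRUX: DJQRU={G,T} ∩ EX={C,T} → {T} (+0)
site 2, node JU: J={C} ∩ U={C} → {C} (+0)
site 2, node QR: Q={T} ∪ R={G} → {G,T} (+1)
site 2, node JQRU: JU={C} ∪ QR={G,T} → {C,G,T} (+1)
site 2, node DJQRU: D={C} ∩ JQRU={C,G,T} → {C} (+0)
site 2, node EX: E={A} ∩ X={A} → {A} (+0)
site 2, node DEJQRUX: DJQRU={C} ∪ EX={A} → {A,C} (+1)
site 3, node JU: J={T} ∪ U={G} → {G,T} (+1)
site 3, node QR: Q={G} ∪ R={C} → {C,G} (+1)
site 3, node JQRU: JU={G,T} ∩ QR={C,G} → {G} (+0)
site 3, node DJQRU: D={T} ∪ JQRU={G} → {G,T} (+1)
site 3, node EX: E={A} ∪ X={G} → {A,G} (+1)
site 3, node DEJQRUX: DJQRU={G,T} ∩ EX={A,G} → {G} (+0)
per-site changes: [3, 4, 3, 4]; total = 14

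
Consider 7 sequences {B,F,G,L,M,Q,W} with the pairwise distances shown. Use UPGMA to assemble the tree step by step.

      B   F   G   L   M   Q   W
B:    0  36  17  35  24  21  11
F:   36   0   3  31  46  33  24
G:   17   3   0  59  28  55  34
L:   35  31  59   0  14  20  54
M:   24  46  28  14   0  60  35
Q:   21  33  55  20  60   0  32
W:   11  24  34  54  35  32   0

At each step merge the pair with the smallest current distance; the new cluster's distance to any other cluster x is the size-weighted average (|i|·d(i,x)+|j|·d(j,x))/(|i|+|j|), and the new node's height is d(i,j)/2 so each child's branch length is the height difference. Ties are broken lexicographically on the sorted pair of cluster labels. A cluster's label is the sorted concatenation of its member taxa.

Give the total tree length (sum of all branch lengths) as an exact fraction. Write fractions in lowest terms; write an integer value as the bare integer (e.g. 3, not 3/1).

2491/30

iteration 1: select F,G (d=3); attach at lengths (3/2, 3/2); label the merged cluster FG
  updated: d(B,FG)=53/2, d(FG,L)=45, d(FG,M)=37, d(FG,Q)=44, d(FG,W)=29
iteration 2: select B,W (d=11); attach at lengths (11/2, 11/2); label the merged cluster BW
  updated: d(BW,FG)=111/4, d(BW,L)=89/2, d(BW,M)=59/2, d(BW,Q)=53/2
iteration 3: select L,M (d=14); attach at lengths (7, 7); label the merged cluster LM
  updated: d(BW,LM)=37, d(FG,LM)=41, d(LM,Q)=40
iteration 4: select BW,Q (d=53/2); attach at lengths (31/4, 53/4); label the merged cluster BQW
  updated: d(BQW,FG)=199/6, d(BQW,LM)=38
iteration 5: select BQW,FG (d=199/6); attach at lengths (10/3, 181/12); label the merged cluster BFGQW
  updated: d(BFGQW,LM)=196/5
iteration 6: select BFGQW,LM (d=196/5); attach at lengths (181/60, 63/5); label the merged cluster BFGLMQW
final tree: ((((B:11/2,W:11/2):31/4,Q:53/4):10/3,(F:3/2,G:3/2):181/12):181/60,(L:7,M:7):63/5)
total length: 2491/30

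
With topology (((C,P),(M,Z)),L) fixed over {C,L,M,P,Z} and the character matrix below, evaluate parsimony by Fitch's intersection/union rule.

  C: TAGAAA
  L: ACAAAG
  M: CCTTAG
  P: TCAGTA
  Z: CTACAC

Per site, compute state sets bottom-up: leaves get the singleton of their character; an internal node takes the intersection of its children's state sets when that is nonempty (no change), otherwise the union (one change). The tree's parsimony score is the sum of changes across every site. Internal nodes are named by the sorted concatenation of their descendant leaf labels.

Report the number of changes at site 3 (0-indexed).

site 0, node CP: C={T} ∩ P={T} → {T} (+0)
site 0, node MZ: M={C} ∩ Z={C} → {C} (+0)
site 0, node CMPZ: CP={T} ∪ MZ={C} → {C,T} (+1)
site 0, node CLMPZ: CMPZ={C,T} ∪ L={A} → {A,C,T} (+1)
site 1, node CP: C={A} ∪ P={C} → {A,C} (+1)
site 1, node MZ: M={C} ∪ Z={T} → {C,T} (+1)
site 1, node CMPZ: CP={A,C} ∩ MZ={C,T} → {C} (+0)
site 1, node CLMPZ: CMPZ={C} ∩ L={C} → {C} (+0)
site 2, node CP: C={G} ∪ P={A} → {A,G} (+1)
site 2, node MZ: M={T} ∪ Z={A} → {A,T} (+1)
site 2, node CMPZ: CP={A,G} ∩ MZ={A,T} → {A} (+0)
site 2, node CLMPZ: CMPZ={A} ∩ L={A} → {A} (+0)
site 3, node CP: C={A} ∪ P={G} → {A,G} (+1)
site 3, node MZ: M={T} ∪ Z={C} → {C,T} (+1)
site 3, node CMPZ: CP={A,G} ∪ MZ={C,T} → {A,C,G,T} (+1)
site 3, node CLMPZ: CMPZ={A,C,G,T} ∩ L={A} → {A} (+0)
site 4, node CP: C={A} ∪ P={T} → {A,T} (+1)
site 4, node MZ: M={A} ∩ Z={A} → {A} (+0)
site 4, node CMPZ: CP={A,T} ∩ MZ={A} → {A} (+0)
site 4, node CLMPZ: CMPZ={A} ∩ L={A} → {A} (+0)
site 5, node CP: C={A} ∩ P={A} → {A} (+0)
site 5, node MZ: M={G} ∪ Z={C} → {C,G} (+1)
site 5, node CMPZ: CP={A} ∪ MZ={C,G} → {A,C,G} (+1)
site 5, node CLMPZ: CMPZ={A,C,G} ∩ L={G} → {G} (+0)
per-site changes: [2, 2, 2, 3, 1, 2]; total = 12

3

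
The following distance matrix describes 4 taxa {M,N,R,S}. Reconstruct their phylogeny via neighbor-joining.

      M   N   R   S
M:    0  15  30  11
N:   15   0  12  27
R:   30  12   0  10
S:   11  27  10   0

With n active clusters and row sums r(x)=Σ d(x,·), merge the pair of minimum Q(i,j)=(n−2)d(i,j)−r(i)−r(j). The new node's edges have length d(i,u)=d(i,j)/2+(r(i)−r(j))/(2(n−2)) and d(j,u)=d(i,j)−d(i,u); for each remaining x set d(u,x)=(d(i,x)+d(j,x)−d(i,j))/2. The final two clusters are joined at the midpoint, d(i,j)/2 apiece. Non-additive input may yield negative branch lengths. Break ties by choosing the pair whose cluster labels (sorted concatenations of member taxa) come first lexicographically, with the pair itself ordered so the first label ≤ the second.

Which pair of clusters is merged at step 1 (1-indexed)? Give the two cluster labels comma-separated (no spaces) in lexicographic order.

M,S

step 1: merge (M,S) at d=11, Q=-82; branch lengths M→15/2, S→7/2; new cluster MS
  updated: d(MS,N)=31/2, d(MS,R)=29/2
step 2: merge (MS,N) at d=31/2, Q=-42; branch lengths MS→9, N→13/2; new cluster MNS
  updated: d(MNS,R)=11/2
step 3: merge (MNS,R) at d=11/2; branch lengths MNS→11/4, R→11/4; new cluster MNRS
final tree: (((M:15/2,S:7/2):9,N:13/2):11/4,R:11/4)
total length: 32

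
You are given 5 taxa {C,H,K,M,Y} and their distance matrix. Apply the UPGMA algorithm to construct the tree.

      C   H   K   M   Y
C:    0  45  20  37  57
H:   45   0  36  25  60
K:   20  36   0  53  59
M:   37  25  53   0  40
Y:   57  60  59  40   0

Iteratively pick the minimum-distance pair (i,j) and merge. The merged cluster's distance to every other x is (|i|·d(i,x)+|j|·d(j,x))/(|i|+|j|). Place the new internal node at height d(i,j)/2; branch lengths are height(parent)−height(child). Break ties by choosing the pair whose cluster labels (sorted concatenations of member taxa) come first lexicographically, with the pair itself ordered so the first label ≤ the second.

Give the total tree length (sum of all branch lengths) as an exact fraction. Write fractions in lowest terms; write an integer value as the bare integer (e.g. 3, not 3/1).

iteration 1: select C,K (d=20); attach at lengths (10, 10); label the merged cluster CK
  updated: d(CK,H)=81/2, d(CK,M)=45, d(CK,Y)=58
iteration 2: select H,M (d=25); attach at lengths (25/2, 25/2); label the merged cluster HM
  updated: d(CK,HM)=171/4, d(HM,Y)=50
iteration 3: select CK,HM (d=171/4); attach at lengths (91/8, 71/8); label the merged cluster CHKM
  updated: d(CHKM,Y)=54
iteration 4: select CHKM,Y (d=54); attach at lengths (45/8, 27); label the merged cluster CHKMY
final tree: (((C:10,K:10):91/8,(H:25/2,M:25/2):71/8):45/8,Y:27)
total length: 783/8

783/8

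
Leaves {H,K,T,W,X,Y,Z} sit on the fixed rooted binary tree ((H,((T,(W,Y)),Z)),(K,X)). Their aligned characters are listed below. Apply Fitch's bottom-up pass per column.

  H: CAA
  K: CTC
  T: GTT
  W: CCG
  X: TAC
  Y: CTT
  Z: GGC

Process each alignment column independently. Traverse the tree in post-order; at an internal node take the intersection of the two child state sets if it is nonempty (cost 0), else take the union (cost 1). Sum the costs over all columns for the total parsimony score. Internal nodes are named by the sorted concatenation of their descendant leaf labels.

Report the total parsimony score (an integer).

10

[col 0] WY: children W:{C}, Y:{C} ∩→ {C}; cost 0
[col 0] TWY: children T:{G}, WY:{C} ∪→ {C,G}; cost 1
[col 0] TWYZ: children TWY:{C,G}, Z:{G} ∩→ {G}; cost 0
[col 0] HTWYZ: children H:{C}, TWYZ:{G} ∪→ {C,G}; cost 1
[col 0] KX: children K:{C}, X:{T} ∪→ {C,T}; cost 1
[col 0] HKTWXYZ: children HTWYZ:{C,G}, KX:{C,T} ∩→ {C}; cost 0
[col 1] WY: children W:{C}, Y:{T} ∪→ {C,T}; cost 1
[col 1] TWY: children T:{T}, WY:{C,T} ∩→ {T}; cost 0
[col 1] TWYZ: children TWY:{T}, Z:{G} ∪→ {G,T}; cost 1
[col 1] HTWYZ: children H:{A}, TWYZ:{G,T} ∪→ {A,G,T}; cost 1
[col 1] KX: children K:{T}, X:{A} ∪→ {A,T}; cost 1
[col 1] HKTWXYZ: children HTWYZ:{A,G,T}, KX:{A,T} ∩→ {A,T}; cost 0
[col 2] WY: children W:{G}, Y:{T} ∪→ {G,T}; cost 1
[col 2] TWY: children T:{T}, WY:{G,T} ∩→ {T}; cost 0
[col 2] TWYZ: children TWY:{T}, Z:{C} ∪→ {C,T}; cost 1
[col 2] HTWYZ: children H:{A}, TWYZ:{C,T} ∪→ {A,C,T}; cost 1
[col 2] KX: children K:{C}, X:{C} ∩→ {C}; cost 0
[col 2] HKTWXYZ: children HTWYZ:{A,C,T}, KX:{C} ∩→ {C}; cost 0
per-site changes: [3, 4, 3]; total = 10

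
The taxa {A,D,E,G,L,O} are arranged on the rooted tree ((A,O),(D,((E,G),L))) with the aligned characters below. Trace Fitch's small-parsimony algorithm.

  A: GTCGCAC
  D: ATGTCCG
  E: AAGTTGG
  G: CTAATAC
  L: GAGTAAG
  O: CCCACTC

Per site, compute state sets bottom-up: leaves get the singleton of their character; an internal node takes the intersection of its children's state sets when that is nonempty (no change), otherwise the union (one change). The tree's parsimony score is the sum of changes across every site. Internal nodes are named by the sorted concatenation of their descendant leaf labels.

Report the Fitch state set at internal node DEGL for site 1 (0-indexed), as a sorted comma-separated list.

A,T

AO@0: {G} ∪ {C} = {C,G} (union, +1)
EG@0: {A} ∪ {C} = {A,C} (union, +1)
EGL@0: {A,C} ∪ {G} = {A,C,G} (union, +1)
DEGL@0: {A} ∩ {A,C,G} = {A} (intersection, +0)
ADEGLO@0: {C,G} ∪ {A} = {A,C,G} (union, +1)
AO@1: {T} ∪ {C} = {C,T} (union, +1)
EG@1: {A} ∪ {T} = {A,T} (union, +1)
EGL@1: {A,T} ∩ {A} = {A} (intersection, +0)
DEGL@1: {T} ∪ {A} = {A,T} (union, +1)
ADEGLO@1: {C,T} ∩ {A,T} = {T} (intersection, +0)
AO@2: {C} ∩ {C} = {C} (intersection, +0)
EG@2: {G} ∪ {A} = {A,G} (union, +1)
EGL@2: {A,G} ∩ {G} = {G} (intersection, +0)
DEGL@2: {G} ∩ {G} = {G} (intersection, +0)
ADEGLO@2: {C} ∪ {G} = {C,G} (union, +1)
AO@3: {G} ∪ {A} = {A,G} (union, +1)
EG@3: {T} ∪ {A} = {A,T} (union, +1)
EGL@3: {A,T} ∩ {T} = {T} (intersection, +0)
DEGL@3: {T} ∩ {T} = {T} (intersection, +0)
ADEGLO@3: {A,G} ∪ {T} = {A,G,T} (union, +1)
AO@4: {C} ∩ {C} = {C} (intersection, +0)
EG@4: {T} ∩ {T} = {T} (intersection, +0)
EGL@4: {T} ∪ {A} = {A,T} (union, +1)
DEGL@4: {C} ∪ {A,T} = {A,C,T} (union, +1)
ADEGLO@4: {C} ∩ {A,C,T} = {C} (intersection, +0)
AO@5: {A} ∪ {T} = {A,T} (union, +1)
EG@5: {G} ∪ {A} = {A,G} (union, +1)
EGL@5: {A,G} ∩ {A} = {A} (intersection, +0)
DEGL@5: {C} ∪ {A} = {A,C} (union, +1)
ADEGLO@5: {A,T} ∩ {A,C} = {A} (intersection, +0)
AO@6: {C} ∩ {C} = {C} (intersection, +0)
EG@6: {G} ∪ {C} = {C,G} (union, +1)
EGL@6: {C,G} ∩ {G} = {G} (intersection, +0)
DEGL@6: {G} ∩ {G} = {G} (intersection, +0)
ADEGLO@6: {C} ∪ {G} = {C,G} (union, +1)
per-site changes: [4, 3, 2, 3, 2, 3, 2]; total = 19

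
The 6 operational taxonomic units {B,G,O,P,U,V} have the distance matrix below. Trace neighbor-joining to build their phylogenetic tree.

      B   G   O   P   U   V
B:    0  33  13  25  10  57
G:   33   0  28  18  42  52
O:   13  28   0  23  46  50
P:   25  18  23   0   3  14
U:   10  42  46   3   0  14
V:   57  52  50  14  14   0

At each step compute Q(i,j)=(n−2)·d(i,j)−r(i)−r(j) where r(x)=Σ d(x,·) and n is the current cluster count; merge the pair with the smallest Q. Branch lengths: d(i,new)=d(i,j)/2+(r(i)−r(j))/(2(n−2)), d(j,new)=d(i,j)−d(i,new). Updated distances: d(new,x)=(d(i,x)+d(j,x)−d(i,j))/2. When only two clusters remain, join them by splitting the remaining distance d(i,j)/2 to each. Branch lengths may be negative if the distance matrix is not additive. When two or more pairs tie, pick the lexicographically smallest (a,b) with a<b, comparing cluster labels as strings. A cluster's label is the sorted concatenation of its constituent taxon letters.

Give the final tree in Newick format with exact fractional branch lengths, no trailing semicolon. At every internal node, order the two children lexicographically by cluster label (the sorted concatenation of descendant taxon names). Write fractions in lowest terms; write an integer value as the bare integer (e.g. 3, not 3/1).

iteration 1: select B,O (d=13, Q=-246); attach at lengths (15/4, 37/4); label the merged cluster BO
  updated: d(BO,G)=24, d(BO,P)=35/2, d(BO,U)=43/2, d(BO,V)=47
iteration 2: select BO,G (d=24, Q=-174); attach at lengths (23/3, 49/3); label the merged cluster BGO
  updated: d(BGO,P)=23/4, d(BGO,U)=79/4, d(BGO,V)=75/2
iteration 3: select BGO,P (d=23/4, Q=-297/4); attach at lengths (207/16, -115/16); label the merged cluster BGOP
  updated: d(BGOP,U)=17/2, d(BGOP,V)=183/8
iteration 4: select BGOP,U (d=17/2, Q=-363/8); attach at lengths (139/16, -3/16); label the merged cluster BGOPU
  updated: d(BGOPU,V)=227/16
iteration 5: select BGOPU,V (d=227/16); attach at lengths (227/32, 227/32); label the merged cluster BGOPUV
final tree: (((((B:15/4,O:37/4):23/3,G:49/3):207/16,P:-115/16):139/16,U:-3/16):227/32,V:227/32)
total length: 1047/16

(((((B:15/4,O:37/4):23/3,G:49/3):207/16,P:-115/16):139/16,U:-3/16):227/32,V:227/32)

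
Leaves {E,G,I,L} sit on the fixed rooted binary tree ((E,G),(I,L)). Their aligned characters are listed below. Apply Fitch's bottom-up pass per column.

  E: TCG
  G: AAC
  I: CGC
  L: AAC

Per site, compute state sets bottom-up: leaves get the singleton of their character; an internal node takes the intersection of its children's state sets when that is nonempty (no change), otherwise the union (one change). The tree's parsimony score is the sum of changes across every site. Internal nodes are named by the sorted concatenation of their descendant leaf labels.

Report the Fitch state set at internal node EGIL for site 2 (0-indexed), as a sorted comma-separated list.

site 0, node EG: E={T} ∪ G={A} → {A,T} (+1)
site 0, node IL: I={C} ∪ L={A} → {A,C} (+1)
site 0, node EGIL: EG={A,T} ∩ IL={A,C} → {A} (+0)
site 1, node EG: E={C} ∪ G={A} → {A,C} (+1)
site 1, node IL: I={G} ∪ L={A} → {A,G} (+1)
site 1, node EGIL: EG={A,C} ∩ IL={A,G} → {A} (+0)
site 2, node EG: E={G} ∪ G={C} → {C,G} (+1)
site 2, node IL: I={C} ∩ L={C} → {C} (+0)
site 2, node EGIL: EG={C,G} ∩ IL={C} → {C} (+0)
per-site changes: [2, 2, 1]; total = 5

C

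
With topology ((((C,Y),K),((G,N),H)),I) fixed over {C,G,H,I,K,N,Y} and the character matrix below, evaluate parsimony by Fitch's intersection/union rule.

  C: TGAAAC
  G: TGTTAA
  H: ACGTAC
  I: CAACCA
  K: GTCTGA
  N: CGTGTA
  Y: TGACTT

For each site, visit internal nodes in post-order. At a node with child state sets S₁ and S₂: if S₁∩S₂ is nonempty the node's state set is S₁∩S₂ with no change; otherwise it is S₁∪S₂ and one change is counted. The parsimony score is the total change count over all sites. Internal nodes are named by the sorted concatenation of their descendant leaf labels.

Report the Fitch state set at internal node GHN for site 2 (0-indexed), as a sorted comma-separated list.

G,T

site 0, node CY: C={T} ∩ Y={T} → {T} (+0)
site 0, node CKY: CY={T} ∪ K={G} → {G,T} (+1)
site 0, node GN: G={T} ∪ N={C} → {C,T} (+1)
site 0, node GHN: GN={C,T} ∪ H={A} → {A,C,T} (+1)
site 0, node CGHKNY: CKY={G,T} ∩ GHN={A,C,T} → {T} (+0)
site 0, node CGHIKNY: CGHKNY={T} ∪ I={C} → {C,T} (+1)
site 1, node CY: C={G} ∩ Y={G} → {G} (+0)
site 1, node CKY: CY={G} ∪ K={T} → {G,T} (+1)
site 1, node GN: G={G} ∩ N={G} → {G} (+0)
site 1, node GHN: GN={G} ∪ H={C} → {C,G} (+1)
site 1, node CGHKNY: CKY={G,T} ∩ GHN={C,G} → {G} (+0)
site 1, node CGHIKNY: CGHKNY={G} ∪ I={A} → {A,G} (+1)
site 2, node CY: C={A} ∩ Y={A} → {A} (+0)
site 2, node CKY: CY={A} ∪ K={C} → {A,C} (+1)
site 2, node GN: G={T} ∩ N={T} → {T} (+0)
site 2, node GHN: GN={T} ∪ H={G} → {G,T} (+1)
site 2, node CGHKNY: CKY={A,C} ∪ GHN={G,T} → {A,C,G,T} (+1)
site 2, node CGHIKNY: CGHKNY={A,C,G,T} ∩ I={A} → {A} (+0)
site 3, node CY: C={A} ∪ Y={C} → {A,C} (+1)
site 3, node CKY: CY={A,C} ∪ K={T} → {A,C,T} (+1)
site 3, node GN: G={T} ∪ N={G} → {G,T} (+1)
site 3, node GHN: GN={G,T} ∩ H={T} → {T} (+0)
site 3, node CGHKNY: CKY={A,C,T} ∩ GHN={T} → {T} (+0)
site 3, node CGHIKNY: CGHKNY={T} ∪ I={C} → {C,T} (+1)
site 4, node CY: C={A} ∪ Y={T} → {A,T} (+1)
site 4, node CKY: CY={A,T} ∪ K={G} → {A,G,T} (+1)
site 4, node GN: G={A} ∪ N={T} → {A,T} (+1)
site 4, node GHN: GN={A,T} ∩ H={A} → {A} (+0)
site 4, node CGHKNY: CKY={A,G,T} ∩ GHN={A} → {A} (+0)
site 4, node CGHIKNY: CGHKNY={A} ∪ I={C} → {A,C} (+1)
site 5, node CY: C={C} ∪ Y={T} → {C,T} (+1)
site 5, node CKY: CY={C,T} ∪ K={A} → {A,C,T} (+1)
site 5, node GN: G={A} ∩ N={A} → {A} (+0)
site 5, node GHN: GN={A} ∪ H={C} → {A,C} (+1)
site 5, node CGHKNY: CKY={A,C,T} ∩ GHN={A,C} → {A,C} (+0)
site 5, node CGHIKNY: CGHKNY={A,C} ∩ I={A} → {A} (+0)
per-site changes: [4, 3, 3, 4, 4, 3]; total = 21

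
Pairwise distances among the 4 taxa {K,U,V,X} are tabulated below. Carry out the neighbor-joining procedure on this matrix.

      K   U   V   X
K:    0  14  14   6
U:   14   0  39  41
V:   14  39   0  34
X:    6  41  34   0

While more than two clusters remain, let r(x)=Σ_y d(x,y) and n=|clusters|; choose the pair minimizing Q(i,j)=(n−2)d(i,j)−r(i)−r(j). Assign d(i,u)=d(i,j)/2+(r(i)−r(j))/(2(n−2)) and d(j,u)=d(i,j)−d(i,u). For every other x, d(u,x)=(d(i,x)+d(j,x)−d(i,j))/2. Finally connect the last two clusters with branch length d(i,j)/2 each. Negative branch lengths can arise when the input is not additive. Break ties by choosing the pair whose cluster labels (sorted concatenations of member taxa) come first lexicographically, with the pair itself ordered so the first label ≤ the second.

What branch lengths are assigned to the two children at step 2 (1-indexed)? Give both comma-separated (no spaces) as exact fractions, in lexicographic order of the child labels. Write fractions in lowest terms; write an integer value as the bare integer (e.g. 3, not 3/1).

13/4,85/4

step 1: merge (K,X) at d=6, Q=-103; branch lengths K→-35/4, X→59/4; new cluster KX
  updated: d(KX,U)=49/2, d(KX,V)=21
step 2: merge (KX,U) at d=49/2, Q=-169/2; branch lengths KX→13/4, U→85/4; new cluster KUX
  updated: d(KUX,V)=71/4
step 3: merge (KUX,V) at d=71/4; branch lengths KUX→71/8, V→71/8; new cluster KUVX
final tree: (((K:-35/4,X:59/4):13/4,U:85/4):71/8,V:71/8)
total length: 193/4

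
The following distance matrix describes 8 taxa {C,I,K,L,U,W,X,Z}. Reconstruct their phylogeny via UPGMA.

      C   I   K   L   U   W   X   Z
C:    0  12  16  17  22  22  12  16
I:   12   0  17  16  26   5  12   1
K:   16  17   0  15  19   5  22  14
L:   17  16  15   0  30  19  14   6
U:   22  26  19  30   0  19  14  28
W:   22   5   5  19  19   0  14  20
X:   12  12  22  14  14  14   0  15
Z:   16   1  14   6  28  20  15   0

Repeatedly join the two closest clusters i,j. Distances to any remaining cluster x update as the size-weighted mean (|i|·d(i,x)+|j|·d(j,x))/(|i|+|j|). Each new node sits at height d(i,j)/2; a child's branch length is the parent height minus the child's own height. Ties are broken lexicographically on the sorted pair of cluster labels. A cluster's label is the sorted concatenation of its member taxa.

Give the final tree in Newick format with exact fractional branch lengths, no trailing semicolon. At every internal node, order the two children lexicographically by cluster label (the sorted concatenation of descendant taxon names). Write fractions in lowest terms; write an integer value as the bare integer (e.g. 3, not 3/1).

((((C:6,X:6):7/6,((I:1/2,Z:1/2):5,L:11/2):5/3):31/30,(K:5/2,W:5/2):57/10):108/35,U:79/7)

step 1: merge (I,Z) at d=1; branch lengths I→1/2, Z→1/2; new cluster IZ
  updated: d(C,IZ)=14, d(IZ,K)=31/2, d(IZ,L)=11, d(IZ,U)=27, d(IZ,W)=25/2, d(IZ,X)=27/2
step 2: merge (K,W) at d=5; branch lengths K→5/2, W→5/2; new cluster KW
  updated: d(C,KW)=19, d(IZ,KW)=14, d(KW,L)=17, d(KW,U)=19, d(KW,X)=18
step 3: merge (IZ,L) at d=11; branch lengths IZ→5, L→11/2; new cluster ILZ
  updated: d(C,ILZ)=15, d(ILZ,KW)=15, d(ILZ,U)=28, d(ILZ,X)=41/3
step 4: merge (C,X) at d=12; branch lengths C→6, X→6; new cluster CX
  updated: d(CX,ILZ)=43/3, d(CX,KW)=37/2, d(CX,U)=18
step 5: merge (CX,ILZ) at d=43/3; branch lengths CX→7/6, ILZ→5/3; new cluster CILXZ
  updated: d(CILXZ,KW)=82/5, d(CILXZ,U)=24
step 6: merge (CILXZ,KW) at d=82/5; branch lengths CILXZ→31/30, KW→57/10; new cluster CIKLWXZ
  updated: d(CIKLWXZ,U)=158/7
step 7: merge (CIKLWXZ,U) at d=158/7; branch lengths CIKLWXZ→108/35, U→79/7; new cluster CIKLUWXZ
final tree: ((((C:6,X:6):7/6,((I:1/2,Z:1/2):5,L:11/2):5/3):31/30,(K:5/2,W:5/2):57/10):108/35,U:79/7)
total length: 5506/105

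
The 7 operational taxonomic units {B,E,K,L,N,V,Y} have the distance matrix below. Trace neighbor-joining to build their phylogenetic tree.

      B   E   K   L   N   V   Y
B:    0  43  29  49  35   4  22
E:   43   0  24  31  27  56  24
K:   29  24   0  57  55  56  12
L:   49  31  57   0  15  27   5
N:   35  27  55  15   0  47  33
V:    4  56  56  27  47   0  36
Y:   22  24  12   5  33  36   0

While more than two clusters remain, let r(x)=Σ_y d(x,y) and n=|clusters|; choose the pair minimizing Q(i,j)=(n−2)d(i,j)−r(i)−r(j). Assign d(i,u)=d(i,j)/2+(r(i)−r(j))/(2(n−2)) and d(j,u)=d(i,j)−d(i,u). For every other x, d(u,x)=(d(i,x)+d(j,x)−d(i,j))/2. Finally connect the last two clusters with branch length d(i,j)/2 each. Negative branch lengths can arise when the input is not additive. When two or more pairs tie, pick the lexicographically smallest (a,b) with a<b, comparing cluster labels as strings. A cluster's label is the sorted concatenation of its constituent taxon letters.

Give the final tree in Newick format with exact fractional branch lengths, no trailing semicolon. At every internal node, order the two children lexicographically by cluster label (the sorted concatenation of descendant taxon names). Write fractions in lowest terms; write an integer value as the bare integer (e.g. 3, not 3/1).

1. join B+V (d=4, Q=-388) ⇒ BV; edges |B|=-12/5, |V|=32/5
  updated: d(BV,E)=95/2, d(BV,K)=81/2, d(BV,L)=36, d(BV,N)=39, d(BV,Y)=27
2. join L+N (d=15, Q=-253) ⇒ LN; edges |L|=35/8, |N|=85/8
  updated: d(BV,LN)=30, d(E,LN)=43/2, d(K,LN)=97/2, d(LN,Y)=23/2
3. join E+K (d=24, Q=-170) ⇒ EK; edges |E|=32/3, |K|=40/3
  updated: d(BV,EK)=32, d(EK,LN)=23, d(EK,Y)=6
4. join BV+LN (d=30, Q=-187/2) ⇒ BLNV; edges |BV|=169/8, |LN|=71/8
  updated: d(BLNV,EK)=25/2, d(BLNV,Y)=17/4
5. join BLNV+EK (d=25/2, Q=-91/4) ⇒ BEKLNV; edges |BLNV|=43/8, |EK|=57/8
  updated: d(BEKLNV,Y)=-9/8
6. join BEKLNV+Y (d=-9/8) ⇒ BEKLNVY; edges |BEKLNV|=-9/16, |Y|=-9/16
final tree: ((((B:-12/5,V:32/5):169/8,(L:35/8,N:85/8):71/8):43/8,(E:32/3,K:40/3):57/8):-9/16,Y:-9/16)
total length: 675/8

((((B:-12/5,V:32/5):169/8,(L:35/8,N:85/8):71/8):43/8,(E:32/3,K:40/3):57/8):-9/16,Y:-9/16)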